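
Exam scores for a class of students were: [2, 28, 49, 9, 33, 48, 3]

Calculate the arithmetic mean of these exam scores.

24.5714

Step 1: Sum all values: 2 + 28 + 49 + 9 + 33 + 48 + 3 = 172
Step 2: Count the number of values: n = 7
Step 3: Mean = sum / n = 172 / 7 = 24.5714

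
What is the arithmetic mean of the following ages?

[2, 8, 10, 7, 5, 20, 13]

9.2857

Step 1: Sum all values: 2 + 8 + 10 + 7 + 5 + 20 + 13 = 65
Step 2: Count the number of values: n = 7
Step 3: Mean = sum / n = 65 / 7 = 9.2857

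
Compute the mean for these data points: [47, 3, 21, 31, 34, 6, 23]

23.5714

Step 1: Sum all values: 47 + 3 + 21 + 31 + 34 + 6 + 23 = 165
Step 2: Count the number of values: n = 7
Step 3: Mean = sum / n = 165 / 7 = 23.5714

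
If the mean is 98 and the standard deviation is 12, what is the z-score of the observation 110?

1

Step 1: Recall the z-score formula: z = (x - mu) / sigma
Step 2: Substitute values: z = (110 - 98) / 12
Step 3: z = 12 / 12 = 1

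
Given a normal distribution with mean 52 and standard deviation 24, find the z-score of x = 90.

1.5833

Step 1: Recall the z-score formula: z = (x - mu) / sigma
Step 2: Substitute values: z = (90 - 52) / 24
Step 3: z = 38 / 24 = 1.5833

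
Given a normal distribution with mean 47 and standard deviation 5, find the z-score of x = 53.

1.2

Step 1: Recall the z-score formula: z = (x - mu) / sigma
Step 2: Substitute values: z = (53 - 47) / 5
Step 3: z = 6 / 5 = 1.2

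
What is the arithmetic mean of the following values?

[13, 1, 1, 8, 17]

8

Step 1: Sum all values: 13 + 1 + 1 + 8 + 17 = 40
Step 2: Count the number of values: n = 5
Step 3: Mean = sum / n = 40 / 5 = 8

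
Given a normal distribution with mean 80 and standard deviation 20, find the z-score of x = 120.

2

Step 1: Recall the z-score formula: z = (x - mu) / sigma
Step 2: Substitute values: z = (120 - 80) / 20
Step 3: z = 40 / 20 = 2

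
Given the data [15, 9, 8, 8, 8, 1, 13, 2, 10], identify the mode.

8

Step 1: Count the frequency of each value:
  1: appears 1 time(s)
  2: appears 1 time(s)
  8: appears 3 time(s)
  9: appears 1 time(s)
  10: appears 1 time(s)
  13: appears 1 time(s)
  15: appears 1 time(s)
Step 2: The value 8 appears most frequently (3 times).
Step 3: Mode = 8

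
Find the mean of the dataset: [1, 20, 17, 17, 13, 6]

12.3333

Step 1: Sum all values: 1 + 20 + 17 + 17 + 13 + 6 = 74
Step 2: Count the number of values: n = 6
Step 3: Mean = sum / n = 74 / 6 = 12.3333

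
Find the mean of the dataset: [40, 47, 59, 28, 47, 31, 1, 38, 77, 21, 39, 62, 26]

39.6923

Step 1: Sum all values: 40 + 47 + 59 + 28 + 47 + 31 + 1 + 38 + 77 + 21 + 39 + 62 + 26 = 516
Step 2: Count the number of values: n = 13
Step 3: Mean = sum / n = 516 / 13 = 39.6923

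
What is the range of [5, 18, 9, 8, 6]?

13

Step 1: Identify the maximum value: max = 18
Step 2: Identify the minimum value: min = 5
Step 3: Range = max - min = 18 - 5 = 13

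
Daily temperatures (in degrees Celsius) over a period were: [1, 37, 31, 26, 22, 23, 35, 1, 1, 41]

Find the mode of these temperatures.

1

Step 1: Count the frequency of each value:
  1: appears 3 time(s)
  22: appears 1 time(s)
  23: appears 1 time(s)
  26: appears 1 time(s)
  31: appears 1 time(s)
  35: appears 1 time(s)
  37: appears 1 time(s)
  41: appears 1 time(s)
Step 2: The value 1 appears most frequently (3 times).
Step 3: Mode = 1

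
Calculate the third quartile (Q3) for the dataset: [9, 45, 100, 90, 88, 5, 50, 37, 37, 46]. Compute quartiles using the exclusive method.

88.5

Step 1: Sort the data: [5, 9, 37, 37, 45, 46, 50, 88, 90, 100]
Step 2: n = 10
Step 3: Using the exclusive quartile method:
  Q1 = 30
  Q2 (median) = 45.5
  Q3 = 88.5
  IQR = Q3 - Q1 = 88.5 - 30 = 58.5
Step 4: Q3 = 88.5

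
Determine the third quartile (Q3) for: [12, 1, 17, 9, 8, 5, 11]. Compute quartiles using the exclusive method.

12

Step 1: Sort the data: [1, 5, 8, 9, 11, 12, 17]
Step 2: n = 7
Step 3: Using the exclusive quartile method:
  Q1 = 5
  Q2 (median) = 9
  Q3 = 12
  IQR = Q3 - Q1 = 12 - 5 = 7
Step 4: Q3 = 12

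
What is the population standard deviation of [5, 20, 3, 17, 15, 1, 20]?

7.6692

Step 1: Compute the mean: 11.5714
Step 2: Sum of squared deviations from the mean: 411.7143
Step 3: Population variance = 411.7143 / 7 = 58.8163
Step 4: Standard deviation = sqrt(58.8163) = 7.6692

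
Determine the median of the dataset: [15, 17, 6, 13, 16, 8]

14

Step 1: Sort the data in ascending order: [6, 8, 13, 15, 16, 17]
Step 2: The number of values is n = 6.
Step 3: Since n is even, the median is the average of positions 3 and 4:
  Median = (13 + 15) / 2 = 14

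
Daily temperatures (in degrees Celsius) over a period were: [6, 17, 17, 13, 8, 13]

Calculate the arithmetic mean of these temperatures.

12.3333

Step 1: Sum all values: 6 + 17 + 17 + 13 + 8 + 13 = 74
Step 2: Count the number of values: n = 6
Step 3: Mean = sum / n = 74 / 6 = 12.3333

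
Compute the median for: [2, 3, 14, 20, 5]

5

Step 1: Sort the data in ascending order: [2, 3, 5, 14, 20]
Step 2: The number of values is n = 5.
Step 3: Since n is odd, the median is the middle value at position 3: 5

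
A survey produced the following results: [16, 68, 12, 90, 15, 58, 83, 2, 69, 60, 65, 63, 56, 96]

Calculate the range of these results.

94

Step 1: Identify the maximum value: max = 96
Step 2: Identify the minimum value: min = 2
Step 3: Range = max - min = 96 - 2 = 94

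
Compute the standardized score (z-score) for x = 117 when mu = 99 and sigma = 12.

1.5

Step 1: Recall the z-score formula: z = (x - mu) / sigma
Step 2: Substitute values: z = (117 - 99) / 12
Step 3: z = 18 / 12 = 1.5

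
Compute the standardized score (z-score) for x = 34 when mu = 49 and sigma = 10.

-1.5

Step 1: Recall the z-score formula: z = (x - mu) / sigma
Step 2: Substitute values: z = (34 - 49) / 10
Step 3: z = -15 / 10 = -1.5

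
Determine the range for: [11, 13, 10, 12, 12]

3

Step 1: Identify the maximum value: max = 13
Step 2: Identify the minimum value: min = 10
Step 3: Range = max - min = 13 - 10 = 3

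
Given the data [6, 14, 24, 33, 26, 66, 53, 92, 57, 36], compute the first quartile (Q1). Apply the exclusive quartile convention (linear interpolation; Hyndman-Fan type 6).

21.5

Step 1: Sort the data: [6, 14, 24, 26, 33, 36, 53, 57, 66, 92]
Step 2: n = 10
Step 3: Using the exclusive quartile method:
  Q1 = 21.5
  Q2 (median) = 34.5
  Q3 = 59.25
  IQR = Q3 - Q1 = 59.25 - 21.5 = 37.75
Step 4: Q1 = 21.5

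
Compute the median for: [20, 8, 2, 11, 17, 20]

14

Step 1: Sort the data in ascending order: [2, 8, 11, 17, 20, 20]
Step 2: The number of values is n = 6.
Step 3: Since n is even, the median is the average of positions 3 and 4:
  Median = (11 + 17) / 2 = 14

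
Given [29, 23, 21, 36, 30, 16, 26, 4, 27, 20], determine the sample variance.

77.9556

Step 1: Compute the mean: (29 + 23 + 21 + 36 + 30 + 16 + 26 + 4 + 27 + 20) / 10 = 23.2
Step 2: Compute squared deviations from the mean:
  (29 - 23.2)^2 = 33.64
  (23 - 23.2)^2 = 0.04
  (21 - 23.2)^2 = 4.84
  (36 - 23.2)^2 = 163.84
  (30 - 23.2)^2 = 46.24
  (16 - 23.2)^2 = 51.84
  (26 - 23.2)^2 = 7.84
  (4 - 23.2)^2 = 368.64
  (27 - 23.2)^2 = 14.44
  (20 - 23.2)^2 = 10.24
Step 3: Sum of squared deviations = 701.6
Step 4: Sample variance = 701.6 / 9 = 77.9556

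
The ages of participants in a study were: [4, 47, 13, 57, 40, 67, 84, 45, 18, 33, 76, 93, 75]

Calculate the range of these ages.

89

Step 1: Identify the maximum value: max = 93
Step 2: Identify the minimum value: min = 4
Step 3: Range = max - min = 93 - 4 = 89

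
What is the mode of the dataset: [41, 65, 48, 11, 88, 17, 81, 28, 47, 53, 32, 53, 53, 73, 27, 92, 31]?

53

Step 1: Count the frequency of each value:
  11: appears 1 time(s)
  17: appears 1 time(s)
  27: appears 1 time(s)
  28: appears 1 time(s)
  31: appears 1 time(s)
  32: appears 1 time(s)
  41: appears 1 time(s)
  47: appears 1 time(s)
  48: appears 1 time(s)
  53: appears 3 time(s)
  65: appears 1 time(s)
  73: appears 1 time(s)
  81: appears 1 time(s)
  88: appears 1 time(s)
  92: appears 1 time(s)
Step 2: The value 53 appears most frequently (3 times).
Step 3: Mode = 53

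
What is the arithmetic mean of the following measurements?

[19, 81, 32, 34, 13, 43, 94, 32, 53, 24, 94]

47.1818

Step 1: Sum all values: 19 + 81 + 32 + 34 + 13 + 43 + 94 + 32 + 53 + 24 + 94 = 519
Step 2: Count the number of values: n = 11
Step 3: Mean = sum / n = 519 / 11 = 47.1818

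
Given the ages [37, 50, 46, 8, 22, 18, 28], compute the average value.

29.8571

Step 1: Sum all values: 37 + 50 + 46 + 8 + 22 + 18 + 28 = 209
Step 2: Count the number of values: n = 7
Step 3: Mean = sum / n = 209 / 7 = 29.8571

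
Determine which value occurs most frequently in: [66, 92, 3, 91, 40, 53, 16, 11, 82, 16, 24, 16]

16

Step 1: Count the frequency of each value:
  3: appears 1 time(s)
  11: appears 1 time(s)
  16: appears 3 time(s)
  24: appears 1 time(s)
  40: appears 1 time(s)
  53: appears 1 time(s)
  66: appears 1 time(s)
  82: appears 1 time(s)
  91: appears 1 time(s)
  92: appears 1 time(s)
Step 2: The value 16 appears most frequently (3 times).
Step 3: Mode = 16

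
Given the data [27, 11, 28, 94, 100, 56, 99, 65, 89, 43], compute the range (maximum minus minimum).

89

Step 1: Identify the maximum value: max = 100
Step 2: Identify the minimum value: min = 11
Step 3: Range = max - min = 100 - 11 = 89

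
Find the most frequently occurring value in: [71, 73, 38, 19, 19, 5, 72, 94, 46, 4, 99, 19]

19

Step 1: Count the frequency of each value:
  4: appears 1 time(s)
  5: appears 1 time(s)
  19: appears 3 time(s)
  38: appears 1 time(s)
  46: appears 1 time(s)
  71: appears 1 time(s)
  72: appears 1 time(s)
  73: appears 1 time(s)
  94: appears 1 time(s)
  99: appears 1 time(s)
Step 2: The value 19 appears most frequently (3 times).
Step 3: Mode = 19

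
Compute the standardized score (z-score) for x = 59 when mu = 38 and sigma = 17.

1.2353

Step 1: Recall the z-score formula: z = (x - mu) / sigma
Step 2: Substitute values: z = (59 - 38) / 17
Step 3: z = 21 / 17 = 1.2353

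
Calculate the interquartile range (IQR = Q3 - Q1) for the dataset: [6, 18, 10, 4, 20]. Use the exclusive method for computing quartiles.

14

Step 1: Sort the data: [4, 6, 10, 18, 20]
Step 2: n = 5
Step 3: Using the exclusive quartile method:
  Q1 = 5
  Q2 (median) = 10
  Q3 = 19
  IQR = Q3 - Q1 = 19 - 5 = 14
Step 4: IQR = 14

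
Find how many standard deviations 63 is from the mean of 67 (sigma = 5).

-0.8

Step 1: Recall the z-score formula: z = (x - mu) / sigma
Step 2: Substitute values: z = (63 - 67) / 5
Step 3: z = -4 / 5 = -0.8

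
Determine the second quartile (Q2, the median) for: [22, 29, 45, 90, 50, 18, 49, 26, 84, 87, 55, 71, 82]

50

Step 1: Sort the data: [18, 22, 26, 29, 45, 49, 50, 55, 71, 82, 84, 87, 90]
Step 2: n = 13
Step 3: Q2 is the median. Since n is odd, it is the middle value at position 7: 50
Step 4: Q2 = 50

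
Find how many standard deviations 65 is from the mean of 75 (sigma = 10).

-1

Step 1: Recall the z-score formula: z = (x - mu) / sigma
Step 2: Substitute values: z = (65 - 75) / 10
Step 3: z = -10 / 10 = -1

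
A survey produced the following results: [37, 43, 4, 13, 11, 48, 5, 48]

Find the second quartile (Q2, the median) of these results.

25

Step 1: Sort the data: [4, 5, 11, 13, 37, 43, 48, 48]
Step 2: n = 8
Step 3: Q2 is the median. Since n is even, it is the average of the values at positions 4 and 5:
  Q2 = (13 + 37) / 2 = 25
Step 4: Q2 = 25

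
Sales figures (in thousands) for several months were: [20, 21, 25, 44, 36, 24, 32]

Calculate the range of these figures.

24

Step 1: Identify the maximum value: max = 44
Step 2: Identify the minimum value: min = 20
Step 3: Range = max - min = 44 - 20 = 24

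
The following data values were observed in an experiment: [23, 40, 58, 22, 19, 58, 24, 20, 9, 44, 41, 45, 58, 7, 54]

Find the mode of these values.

58

Step 1: Count the frequency of each value:
  7: appears 1 time(s)
  9: appears 1 time(s)
  19: appears 1 time(s)
  20: appears 1 time(s)
  22: appears 1 time(s)
  23: appears 1 time(s)
  24: appears 1 time(s)
  40: appears 1 time(s)
  41: appears 1 time(s)
  44: appears 1 time(s)
  45: appears 1 time(s)
  54: appears 1 time(s)
  58: appears 3 time(s)
Step 2: The value 58 appears most frequently (3 times).
Step 3: Mode = 58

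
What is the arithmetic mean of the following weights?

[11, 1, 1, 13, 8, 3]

6.1667

Step 1: Sum all values: 11 + 1 + 1 + 13 + 8 + 3 = 37
Step 2: Count the number of values: n = 6
Step 3: Mean = sum / n = 37 / 6 = 6.1667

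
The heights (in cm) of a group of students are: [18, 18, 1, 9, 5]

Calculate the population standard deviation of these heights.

6.8527

Step 1: Compute the mean: 10.2
Step 2: Sum of squared deviations from the mean: 234.8
Step 3: Population variance = 234.8 / 5 = 46.96
Step 4: Standard deviation = sqrt(46.96) = 6.8527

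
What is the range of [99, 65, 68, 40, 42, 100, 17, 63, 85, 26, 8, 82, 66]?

92

Step 1: Identify the maximum value: max = 100
Step 2: Identify the minimum value: min = 8
Step 3: Range = max - min = 100 - 8 = 92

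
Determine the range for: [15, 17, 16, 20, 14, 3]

17

Step 1: Identify the maximum value: max = 20
Step 2: Identify the minimum value: min = 3
Step 3: Range = max - min = 20 - 3 = 17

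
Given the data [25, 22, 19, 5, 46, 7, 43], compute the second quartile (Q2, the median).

22

Step 1: Sort the data: [5, 7, 19, 22, 25, 43, 46]
Step 2: n = 7
Step 3: Q2 is the median. Since n is odd, it is the middle value at position 4: 22
Step 4: Q2 = 22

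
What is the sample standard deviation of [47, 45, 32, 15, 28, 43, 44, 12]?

13.895

Step 1: Compute the mean: 33.25
Step 2: Sum of squared deviations from the mean: 1351.5
Step 3: Sample variance = 1351.5 / 7 = 193.0714
Step 4: Standard deviation = sqrt(193.0714) = 13.895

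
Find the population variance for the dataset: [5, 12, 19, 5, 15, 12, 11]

21.9184

Step 1: Compute the mean: (5 + 12 + 19 + 5 + 15 + 12 + 11) / 7 = 11.2857
Step 2: Compute squared deviations from the mean:
  (5 - 11.2857)^2 = 39.5102
  (12 - 11.2857)^2 = 0.5102
  (19 - 11.2857)^2 = 59.5102
  (5 - 11.2857)^2 = 39.5102
  (15 - 11.2857)^2 = 13.7959
  (12 - 11.2857)^2 = 0.5102
  (11 - 11.2857)^2 = 0.0816
Step 3: Sum of squared deviations = 153.4286
Step 4: Population variance = 153.4286 / 7 = 21.9184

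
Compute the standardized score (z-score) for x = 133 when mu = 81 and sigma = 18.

2.8889

Step 1: Recall the z-score formula: z = (x - mu) / sigma
Step 2: Substitute values: z = (133 - 81) / 18
Step 3: z = 52 / 18 = 2.8889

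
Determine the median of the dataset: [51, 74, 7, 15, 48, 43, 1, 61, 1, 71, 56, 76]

49.5

Step 1: Sort the data in ascending order: [1, 1, 7, 15, 43, 48, 51, 56, 61, 71, 74, 76]
Step 2: The number of values is n = 12.
Step 3: Since n is even, the median is the average of positions 6 and 7:
  Median = (48 + 51) / 2 = 49.5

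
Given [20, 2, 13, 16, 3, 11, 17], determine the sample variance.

47.9048

Step 1: Compute the mean: (20 + 2 + 13 + 16 + 3 + 11 + 17) / 7 = 11.7143
Step 2: Compute squared deviations from the mean:
  (20 - 11.7143)^2 = 68.6531
  (2 - 11.7143)^2 = 94.3673
  (13 - 11.7143)^2 = 1.6531
  (16 - 11.7143)^2 = 18.3673
  (3 - 11.7143)^2 = 75.9388
  (11 - 11.7143)^2 = 0.5102
  (17 - 11.7143)^2 = 27.9388
Step 3: Sum of squared deviations = 287.4286
Step 4: Sample variance = 287.4286 / 6 = 47.9048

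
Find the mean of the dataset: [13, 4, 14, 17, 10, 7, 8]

10.4286

Step 1: Sum all values: 13 + 4 + 14 + 17 + 10 + 7 + 8 = 73
Step 2: Count the number of values: n = 7
Step 3: Mean = sum / n = 73 / 7 = 10.4286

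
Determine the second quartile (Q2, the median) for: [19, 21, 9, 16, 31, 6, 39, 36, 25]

21

Step 1: Sort the data: [6, 9, 16, 19, 21, 25, 31, 36, 39]
Step 2: n = 9
Step 3: Q2 is the median. Since n is odd, it is the middle value at position 5: 21
Step 4: Q2 = 21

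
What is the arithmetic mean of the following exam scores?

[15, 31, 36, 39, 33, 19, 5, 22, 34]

26

Step 1: Sum all values: 15 + 31 + 36 + 39 + 33 + 19 + 5 + 22 + 34 = 234
Step 2: Count the number of values: n = 9
Step 3: Mean = sum / n = 234 / 9 = 26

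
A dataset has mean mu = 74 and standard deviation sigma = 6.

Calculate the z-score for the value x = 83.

1.5

Step 1: Recall the z-score formula: z = (x - mu) / sigma
Step 2: Substitute values: z = (83 - 74) / 6
Step 3: z = 9 / 6 = 1.5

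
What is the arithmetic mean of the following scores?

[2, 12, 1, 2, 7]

4.8

Step 1: Sum all values: 2 + 12 + 1 + 2 + 7 = 24
Step 2: Count the number of values: n = 5
Step 3: Mean = sum / n = 24 / 5 = 4.8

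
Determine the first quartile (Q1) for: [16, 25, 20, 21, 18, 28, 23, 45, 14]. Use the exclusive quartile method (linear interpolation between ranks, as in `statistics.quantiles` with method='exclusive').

17

Step 1: Sort the data: [14, 16, 18, 20, 21, 23, 25, 28, 45]
Step 2: n = 9
Step 3: Using the exclusive quartile method:
  Q1 = 17
  Q2 (median) = 21
  Q3 = 26.5
  IQR = Q3 - Q1 = 26.5 - 17 = 9.5
Step 4: Q1 = 17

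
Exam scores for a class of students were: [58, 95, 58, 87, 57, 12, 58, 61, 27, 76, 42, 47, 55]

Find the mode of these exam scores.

58

Step 1: Count the frequency of each value:
  12: appears 1 time(s)
  27: appears 1 time(s)
  42: appears 1 time(s)
  47: appears 1 time(s)
  55: appears 1 time(s)
  57: appears 1 time(s)
  58: appears 3 time(s)
  61: appears 1 time(s)
  76: appears 1 time(s)
  87: appears 1 time(s)
  95: appears 1 time(s)
Step 2: The value 58 appears most frequently (3 times).
Step 3: Mode = 58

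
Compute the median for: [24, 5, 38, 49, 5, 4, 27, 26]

25

Step 1: Sort the data in ascending order: [4, 5, 5, 24, 26, 27, 38, 49]
Step 2: The number of values is n = 8.
Step 3: Since n is even, the median is the average of positions 4 and 5:
  Median = (24 + 26) / 2 = 25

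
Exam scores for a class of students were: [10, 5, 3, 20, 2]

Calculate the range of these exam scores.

18

Step 1: Identify the maximum value: max = 20
Step 2: Identify the minimum value: min = 2
Step 3: Range = max - min = 20 - 2 = 18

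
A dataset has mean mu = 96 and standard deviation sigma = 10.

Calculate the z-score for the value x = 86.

-1

Step 1: Recall the z-score formula: z = (x - mu) / sigma
Step 2: Substitute values: z = (86 - 96) / 10
Step 3: z = -10 / 10 = -1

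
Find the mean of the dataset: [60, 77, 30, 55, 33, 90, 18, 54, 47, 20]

48.4

Step 1: Sum all values: 60 + 77 + 30 + 55 + 33 + 90 + 18 + 54 + 47 + 20 = 484
Step 2: Count the number of values: n = 10
Step 3: Mean = sum / n = 484 / 10 = 48.4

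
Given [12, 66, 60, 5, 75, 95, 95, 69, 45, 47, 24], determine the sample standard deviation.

30.6642

Step 1: Compute the mean: 53.9091
Step 2: Sum of squared deviations from the mean: 9402.9091
Step 3: Sample variance = 9402.9091 / 10 = 940.2909
Step 4: Standard deviation = sqrt(940.2909) = 30.6642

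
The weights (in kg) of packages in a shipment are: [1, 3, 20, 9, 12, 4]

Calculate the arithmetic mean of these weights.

8.1667

Step 1: Sum all values: 1 + 3 + 20 + 9 + 12 + 4 = 49
Step 2: Count the number of values: n = 6
Step 3: Mean = sum / n = 49 / 6 = 8.1667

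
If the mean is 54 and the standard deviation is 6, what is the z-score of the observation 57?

0.5

Step 1: Recall the z-score formula: z = (x - mu) / sigma
Step 2: Substitute values: z = (57 - 54) / 6
Step 3: z = 3 / 6 = 0.5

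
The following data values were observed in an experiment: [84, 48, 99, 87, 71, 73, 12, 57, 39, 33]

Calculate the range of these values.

87

Step 1: Identify the maximum value: max = 99
Step 2: Identify the minimum value: min = 12
Step 3: Range = max - min = 99 - 12 = 87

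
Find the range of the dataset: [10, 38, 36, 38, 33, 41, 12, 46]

36

Step 1: Identify the maximum value: max = 46
Step 2: Identify the minimum value: min = 10
Step 3: Range = max - min = 46 - 10 = 36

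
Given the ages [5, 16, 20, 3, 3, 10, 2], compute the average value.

8.4286

Step 1: Sum all values: 5 + 16 + 20 + 3 + 3 + 10 + 2 = 59
Step 2: Count the number of values: n = 7
Step 3: Mean = sum / n = 59 / 7 = 8.4286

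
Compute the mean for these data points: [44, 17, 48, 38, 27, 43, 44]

37.2857

Step 1: Sum all values: 44 + 17 + 48 + 38 + 27 + 43 + 44 = 261
Step 2: Count the number of values: n = 7
Step 3: Mean = sum / n = 261 / 7 = 37.2857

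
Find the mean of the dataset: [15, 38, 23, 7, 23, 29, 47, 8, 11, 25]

22.6

Step 1: Sum all values: 15 + 38 + 23 + 7 + 23 + 29 + 47 + 8 + 11 + 25 = 226
Step 2: Count the number of values: n = 10
Step 3: Mean = sum / n = 226 / 10 = 22.6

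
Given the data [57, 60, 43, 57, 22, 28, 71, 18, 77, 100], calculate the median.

57

Step 1: Sort the data in ascending order: [18, 22, 28, 43, 57, 57, 60, 71, 77, 100]
Step 2: The number of values is n = 10.
Step 3: Since n is even, the median is the average of positions 5 and 6:
  Median = (57 + 57) / 2 = 57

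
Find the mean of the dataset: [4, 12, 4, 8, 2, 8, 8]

6.5714

Step 1: Sum all values: 4 + 12 + 4 + 8 + 2 + 8 + 8 = 46
Step 2: Count the number of values: n = 7
Step 3: Mean = sum / n = 46 / 7 = 6.5714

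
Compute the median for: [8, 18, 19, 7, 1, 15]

11.5

Step 1: Sort the data in ascending order: [1, 7, 8, 15, 18, 19]
Step 2: The number of values is n = 6.
Step 3: Since n is even, the median is the average of positions 3 and 4:
  Median = (8 + 15) / 2 = 11.5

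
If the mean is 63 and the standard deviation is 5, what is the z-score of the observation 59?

-0.8

Step 1: Recall the z-score formula: z = (x - mu) / sigma
Step 2: Substitute values: z = (59 - 63) / 5
Step 3: z = -4 / 5 = -0.8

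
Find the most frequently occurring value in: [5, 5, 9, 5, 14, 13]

5

Step 1: Count the frequency of each value:
  5: appears 3 time(s)
  9: appears 1 time(s)
  13: appears 1 time(s)
  14: appears 1 time(s)
Step 2: The value 5 appears most frequently (3 times).
Step 3: Mode = 5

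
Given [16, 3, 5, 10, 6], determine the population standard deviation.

4.6043

Step 1: Compute the mean: 8
Step 2: Sum of squared deviations from the mean: 106
Step 3: Population variance = 106 / 5 = 21.2
Step 4: Standard deviation = sqrt(21.2) = 4.6043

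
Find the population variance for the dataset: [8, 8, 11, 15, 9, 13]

6.8889

Step 1: Compute the mean: (8 + 8 + 11 + 15 + 9 + 13) / 6 = 10.6667
Step 2: Compute squared deviations from the mean:
  (8 - 10.6667)^2 = 7.1111
  (8 - 10.6667)^2 = 7.1111
  (11 - 10.6667)^2 = 0.1111
  (15 - 10.6667)^2 = 18.7778
  (9 - 10.6667)^2 = 2.7778
  (13 - 10.6667)^2 = 5.4444
Step 3: Sum of squared deviations = 41.3333
Step 4: Population variance = 41.3333 / 6 = 6.8889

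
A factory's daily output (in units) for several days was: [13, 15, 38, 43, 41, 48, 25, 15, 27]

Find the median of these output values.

27

Step 1: Sort the data in ascending order: [13, 15, 15, 25, 27, 38, 41, 43, 48]
Step 2: The number of values is n = 9.
Step 3: Since n is odd, the median is the middle value at position 5: 27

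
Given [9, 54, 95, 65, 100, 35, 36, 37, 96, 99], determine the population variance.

996.64

Step 1: Compute the mean: (9 + 54 + 95 + 65 + 100 + 35 + 36 + 37 + 96 + 99) / 10 = 62.6
Step 2: Compute squared deviations from the mean:
  (9 - 62.6)^2 = 2872.96
  (54 - 62.6)^2 = 73.96
  (95 - 62.6)^2 = 1049.76
  (65 - 62.6)^2 = 5.76
  (100 - 62.6)^2 = 1398.76
  (35 - 62.6)^2 = 761.76
  (36 - 62.6)^2 = 707.56
  (37 - 62.6)^2 = 655.36
  (96 - 62.6)^2 = 1115.56
  (99 - 62.6)^2 = 1324.96
Step 3: Sum of squared deviations = 9966.4
Step 4: Population variance = 9966.4 / 10 = 996.64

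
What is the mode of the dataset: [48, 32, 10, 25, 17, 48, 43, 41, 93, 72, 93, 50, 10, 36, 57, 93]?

93

Step 1: Count the frequency of each value:
  10: appears 2 time(s)
  17: appears 1 time(s)
  25: appears 1 time(s)
  32: appears 1 time(s)
  36: appears 1 time(s)
  41: appears 1 time(s)
  43: appears 1 time(s)
  48: appears 2 time(s)
  50: appears 1 time(s)
  57: appears 1 time(s)
  72: appears 1 time(s)
  93: appears 3 time(s)
Step 2: The value 93 appears most frequently (3 times).
Step 3: Mode = 93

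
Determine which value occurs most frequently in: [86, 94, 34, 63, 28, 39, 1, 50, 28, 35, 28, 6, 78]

28

Step 1: Count the frequency of each value:
  1: appears 1 time(s)
  6: appears 1 time(s)
  28: appears 3 time(s)
  34: appears 1 time(s)
  35: appears 1 time(s)
  39: appears 1 time(s)
  50: appears 1 time(s)
  63: appears 1 time(s)
  78: appears 1 time(s)
  86: appears 1 time(s)
  94: appears 1 time(s)
Step 2: The value 28 appears most frequently (3 times).
Step 3: Mode = 28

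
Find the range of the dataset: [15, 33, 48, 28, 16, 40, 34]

33

Step 1: Identify the maximum value: max = 48
Step 2: Identify the minimum value: min = 15
Step 3: Range = max - min = 48 - 15 = 33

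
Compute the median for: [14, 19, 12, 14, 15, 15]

14.5

Step 1: Sort the data in ascending order: [12, 14, 14, 15, 15, 19]
Step 2: The number of values is n = 6.
Step 3: Since n is even, the median is the average of positions 3 and 4:
  Median = (14 + 15) / 2 = 14.5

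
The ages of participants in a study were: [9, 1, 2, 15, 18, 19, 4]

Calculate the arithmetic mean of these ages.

9.7143

Step 1: Sum all values: 9 + 1 + 2 + 15 + 18 + 19 + 4 = 68
Step 2: Count the number of values: n = 7
Step 3: Mean = sum / n = 68 / 7 = 9.7143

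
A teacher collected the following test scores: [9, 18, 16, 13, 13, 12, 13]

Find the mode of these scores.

13

Step 1: Count the frequency of each value:
  9: appears 1 time(s)
  12: appears 1 time(s)
  13: appears 3 time(s)
  16: appears 1 time(s)
  18: appears 1 time(s)
Step 2: The value 13 appears most frequently (3 times).
Step 3: Mode = 13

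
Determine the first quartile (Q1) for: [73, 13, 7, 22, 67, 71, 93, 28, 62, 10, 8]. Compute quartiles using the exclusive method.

10

Step 1: Sort the data: [7, 8, 10, 13, 22, 28, 62, 67, 71, 73, 93]
Step 2: n = 11
Step 3: Using the exclusive quartile method:
  Q1 = 10
  Q2 (median) = 28
  Q3 = 71
  IQR = Q3 - Q1 = 71 - 10 = 61
Step 4: Q1 = 10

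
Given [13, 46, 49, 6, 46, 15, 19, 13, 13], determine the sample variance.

298.0278

Step 1: Compute the mean: (13 + 46 + 49 + 6 + 46 + 15 + 19 + 13 + 13) / 9 = 24.4444
Step 2: Compute squared deviations from the mean:
  (13 - 24.4444)^2 = 130.9753
  (46 - 24.4444)^2 = 464.642
  (49 - 24.4444)^2 = 602.9753
  (6 - 24.4444)^2 = 340.1975
  (46 - 24.4444)^2 = 464.642
  (15 - 24.4444)^2 = 89.1975
  (19 - 24.4444)^2 = 29.642
  (13 - 24.4444)^2 = 130.9753
  (13 - 24.4444)^2 = 130.9753
Step 3: Sum of squared deviations = 2384.2222
Step 4: Sample variance = 2384.2222 / 8 = 298.0278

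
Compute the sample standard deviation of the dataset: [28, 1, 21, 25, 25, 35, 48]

14.2645

Step 1: Compute the mean: 26.1429
Step 2: Sum of squared deviations from the mean: 1220.8571
Step 3: Sample variance = 1220.8571 / 6 = 203.4762
Step 4: Standard deviation = sqrt(203.4762) = 14.2645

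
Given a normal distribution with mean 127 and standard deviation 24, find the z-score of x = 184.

2.375

Step 1: Recall the z-score formula: z = (x - mu) / sigma
Step 2: Substitute values: z = (184 - 127) / 24
Step 3: z = 57 / 24 = 2.375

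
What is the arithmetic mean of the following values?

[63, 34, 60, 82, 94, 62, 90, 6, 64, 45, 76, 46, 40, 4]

54.7143

Step 1: Sum all values: 63 + 34 + 60 + 82 + 94 + 62 + 90 + 6 + 64 + 45 + 76 + 46 + 40 + 4 = 766
Step 2: Count the number of values: n = 14
Step 3: Mean = sum / n = 766 / 14 = 54.7143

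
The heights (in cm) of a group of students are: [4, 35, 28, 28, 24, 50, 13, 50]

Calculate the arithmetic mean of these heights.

29

Step 1: Sum all values: 4 + 35 + 28 + 28 + 24 + 50 + 13 + 50 = 232
Step 2: Count the number of values: n = 8
Step 3: Mean = sum / n = 232 / 8 = 29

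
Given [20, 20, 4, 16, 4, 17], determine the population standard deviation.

6.8739

Step 1: Compute the mean: 13.5
Step 2: Sum of squared deviations from the mean: 283.5
Step 3: Population variance = 283.5 / 6 = 47.25
Step 4: Standard deviation = sqrt(47.25) = 6.8739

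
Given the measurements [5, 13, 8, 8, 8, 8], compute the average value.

8.3333

Step 1: Sum all values: 5 + 13 + 8 + 8 + 8 + 8 = 50
Step 2: Count the number of values: n = 6
Step 3: Mean = sum / n = 50 / 6 = 8.3333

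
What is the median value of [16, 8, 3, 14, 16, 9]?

11.5

Step 1: Sort the data in ascending order: [3, 8, 9, 14, 16, 16]
Step 2: The number of values is n = 6.
Step 3: Since n is even, the median is the average of positions 3 and 4:
  Median = (9 + 14) / 2 = 11.5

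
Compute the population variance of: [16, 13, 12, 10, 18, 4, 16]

19.0612

Step 1: Compute the mean: (16 + 13 + 12 + 10 + 18 + 4 + 16) / 7 = 12.7143
Step 2: Compute squared deviations from the mean:
  (16 - 12.7143)^2 = 10.7959
  (13 - 12.7143)^2 = 0.0816
  (12 - 12.7143)^2 = 0.5102
  (10 - 12.7143)^2 = 7.3673
  (18 - 12.7143)^2 = 27.9388
  (4 - 12.7143)^2 = 75.9388
  (16 - 12.7143)^2 = 10.7959
Step 3: Sum of squared deviations = 133.4286
Step 4: Population variance = 133.4286 / 7 = 19.0612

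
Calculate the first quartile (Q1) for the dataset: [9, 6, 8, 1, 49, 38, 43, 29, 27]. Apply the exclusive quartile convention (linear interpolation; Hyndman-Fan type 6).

7

Step 1: Sort the data: [1, 6, 8, 9, 27, 29, 38, 43, 49]
Step 2: n = 9
Step 3: Using the exclusive quartile method:
  Q1 = 7
  Q2 (median) = 27
  Q3 = 40.5
  IQR = Q3 - Q1 = 40.5 - 7 = 33.5
Step 4: Q1 = 7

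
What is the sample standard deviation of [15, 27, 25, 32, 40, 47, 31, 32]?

9.613

Step 1: Compute the mean: 31.125
Step 2: Sum of squared deviations from the mean: 646.875
Step 3: Sample variance = 646.875 / 7 = 92.4107
Step 4: Standard deviation = sqrt(92.4107) = 9.613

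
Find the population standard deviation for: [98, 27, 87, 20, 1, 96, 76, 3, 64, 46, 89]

35.6009

Step 1: Compute the mean: 55.1818
Step 2: Sum of squared deviations from the mean: 13941.6364
Step 3: Population variance = 13941.6364 / 11 = 1267.4215
Step 4: Standard deviation = sqrt(1267.4215) = 35.6009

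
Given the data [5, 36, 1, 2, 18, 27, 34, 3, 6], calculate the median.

6

Step 1: Sort the data in ascending order: [1, 2, 3, 5, 6, 18, 27, 34, 36]
Step 2: The number of values is n = 9.
Step 3: Since n is odd, the median is the middle value at position 5: 6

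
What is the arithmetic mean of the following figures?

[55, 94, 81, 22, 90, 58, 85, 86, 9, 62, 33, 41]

59.6667

Step 1: Sum all values: 55 + 94 + 81 + 22 + 90 + 58 + 85 + 86 + 9 + 62 + 33 + 41 = 716
Step 2: Count the number of values: n = 12
Step 3: Mean = sum / n = 716 / 12 = 59.6667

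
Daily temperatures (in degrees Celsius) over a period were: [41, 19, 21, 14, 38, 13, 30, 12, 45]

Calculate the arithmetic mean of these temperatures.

25.8889

Step 1: Sum all values: 41 + 19 + 21 + 14 + 38 + 13 + 30 + 12 + 45 = 233
Step 2: Count the number of values: n = 9
Step 3: Mean = sum / n = 233 / 9 = 25.8889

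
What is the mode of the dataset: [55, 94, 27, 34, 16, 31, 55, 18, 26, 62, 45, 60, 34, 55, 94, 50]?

55

Step 1: Count the frequency of each value:
  16: appears 1 time(s)
  18: appears 1 time(s)
  26: appears 1 time(s)
  27: appears 1 time(s)
  31: appears 1 time(s)
  34: appears 2 time(s)
  45: appears 1 time(s)
  50: appears 1 time(s)
  55: appears 3 time(s)
  60: appears 1 time(s)
  62: appears 1 time(s)
  94: appears 2 time(s)
Step 2: The value 55 appears most frequently (3 times).
Step 3: Mode = 55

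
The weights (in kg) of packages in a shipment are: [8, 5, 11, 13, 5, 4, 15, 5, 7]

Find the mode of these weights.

5

Step 1: Count the frequency of each value:
  4: appears 1 time(s)
  5: appears 3 time(s)
  7: appears 1 time(s)
  8: appears 1 time(s)
  11: appears 1 time(s)
  13: appears 1 time(s)
  15: appears 1 time(s)
Step 2: The value 5 appears most frequently (3 times).
Step 3: Mode = 5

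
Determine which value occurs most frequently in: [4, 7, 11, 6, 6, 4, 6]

6

Step 1: Count the frequency of each value:
  4: appears 2 time(s)
  6: appears 3 time(s)
  7: appears 1 time(s)
  11: appears 1 time(s)
Step 2: The value 6 appears most frequently (3 times).
Step 3: Mode = 6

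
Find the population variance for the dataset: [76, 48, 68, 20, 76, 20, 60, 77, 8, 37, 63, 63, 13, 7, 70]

671.2622

Step 1: Compute the mean: (76 + 48 + 68 + 20 + 76 + 20 + 60 + 77 + 8 + 37 + 63 + 63 + 13 + 7 + 70) / 15 = 47.0667
Step 2: Compute squared deviations from the mean:
  (76 - 47.0667)^2 = 837.1378
  (48 - 47.0667)^2 = 0.8711
  (68 - 47.0667)^2 = 438.2044
  (20 - 47.0667)^2 = 732.6044
  (76 - 47.0667)^2 = 837.1378
  (20 - 47.0667)^2 = 732.6044
  (60 - 47.0667)^2 = 167.2711
  (77 - 47.0667)^2 = 896.0044
  (8 - 47.0667)^2 = 1526.2044
  (37 - 47.0667)^2 = 101.3378
  (63 - 47.0667)^2 = 253.8711
  (63 - 47.0667)^2 = 253.8711
  (13 - 47.0667)^2 = 1160.5378
  (7 - 47.0667)^2 = 1605.3378
  (70 - 47.0667)^2 = 525.9378
Step 3: Sum of squared deviations = 10068.9333
Step 4: Population variance = 10068.9333 / 15 = 671.2622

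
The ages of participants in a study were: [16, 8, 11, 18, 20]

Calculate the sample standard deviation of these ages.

4.98

Step 1: Compute the mean: 14.6
Step 2: Sum of squared deviations from the mean: 99.2
Step 3: Sample variance = 99.2 / 4 = 24.8
Step 4: Standard deviation = sqrt(24.8) = 4.98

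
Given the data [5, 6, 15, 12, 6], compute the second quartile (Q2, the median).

6

Step 1: Sort the data: [5, 6, 6, 12, 15]
Step 2: n = 5
Step 3: Q2 is the median. Since n is odd, it is the middle value at position 3: 6
Step 4: Q2 = 6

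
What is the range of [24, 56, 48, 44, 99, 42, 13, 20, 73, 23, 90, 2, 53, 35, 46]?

97

Step 1: Identify the maximum value: max = 99
Step 2: Identify the minimum value: min = 2
Step 3: Range = max - min = 99 - 2 = 97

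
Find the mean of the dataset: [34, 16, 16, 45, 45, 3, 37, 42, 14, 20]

27.2

Step 1: Sum all values: 34 + 16 + 16 + 45 + 45 + 3 + 37 + 42 + 14 + 20 = 272
Step 2: Count the number of values: n = 10
Step 3: Mean = sum / n = 272 / 10 = 27.2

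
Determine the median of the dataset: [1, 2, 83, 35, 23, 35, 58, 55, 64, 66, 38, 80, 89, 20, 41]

41

Step 1: Sort the data in ascending order: [1, 2, 20, 23, 35, 35, 38, 41, 55, 58, 64, 66, 80, 83, 89]
Step 2: The number of values is n = 15.
Step 3: Since n is odd, the median is the middle value at position 8: 41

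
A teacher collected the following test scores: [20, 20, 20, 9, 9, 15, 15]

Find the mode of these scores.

20

Step 1: Count the frequency of each value:
  9: appears 2 time(s)
  15: appears 2 time(s)
  20: appears 3 time(s)
Step 2: The value 20 appears most frequently (3 times).
Step 3: Mode = 20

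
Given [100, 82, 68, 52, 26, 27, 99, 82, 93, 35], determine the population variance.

776.64

Step 1: Compute the mean: (100 + 82 + 68 + 52 + 26 + 27 + 99 + 82 + 93 + 35) / 10 = 66.4
Step 2: Compute squared deviations from the mean:
  (100 - 66.4)^2 = 1128.96
  (82 - 66.4)^2 = 243.36
  (68 - 66.4)^2 = 2.56
  (52 - 66.4)^2 = 207.36
  (26 - 66.4)^2 = 1632.16
  (27 - 66.4)^2 = 1552.36
  (99 - 66.4)^2 = 1062.76
  (82 - 66.4)^2 = 243.36
  (93 - 66.4)^2 = 707.56
  (35 - 66.4)^2 = 985.96
Step 3: Sum of squared deviations = 7766.4
Step 4: Population variance = 7766.4 / 10 = 776.64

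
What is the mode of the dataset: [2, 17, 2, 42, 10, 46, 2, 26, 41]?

2

Step 1: Count the frequency of each value:
  2: appears 3 time(s)
  10: appears 1 time(s)
  17: appears 1 time(s)
  26: appears 1 time(s)
  41: appears 1 time(s)
  42: appears 1 time(s)
  46: appears 1 time(s)
Step 2: The value 2 appears most frequently (3 times).
Step 3: Mode = 2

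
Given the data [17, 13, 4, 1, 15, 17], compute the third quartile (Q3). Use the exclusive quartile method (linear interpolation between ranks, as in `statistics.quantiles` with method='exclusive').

17

Step 1: Sort the data: [1, 4, 13, 15, 17, 17]
Step 2: n = 6
Step 3: Using the exclusive quartile method:
  Q1 = 3.25
  Q2 (median) = 14
  Q3 = 17
  IQR = Q3 - Q1 = 17 - 3.25 = 13.75
Step 4: Q3 = 17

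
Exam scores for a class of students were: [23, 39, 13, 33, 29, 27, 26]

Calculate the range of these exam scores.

26

Step 1: Identify the maximum value: max = 39
Step 2: Identify the minimum value: min = 13
Step 3: Range = max - min = 39 - 13 = 26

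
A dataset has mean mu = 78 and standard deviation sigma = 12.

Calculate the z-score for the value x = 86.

0.6667

Step 1: Recall the z-score formula: z = (x - mu) / sigma
Step 2: Substitute values: z = (86 - 78) / 12
Step 3: z = 8 / 12 = 0.6667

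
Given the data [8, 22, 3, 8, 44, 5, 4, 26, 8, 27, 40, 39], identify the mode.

8

Step 1: Count the frequency of each value:
  3: appears 1 time(s)
  4: appears 1 time(s)
  5: appears 1 time(s)
  8: appears 3 time(s)
  22: appears 1 time(s)
  26: appears 1 time(s)
  27: appears 1 time(s)
  39: appears 1 time(s)
  40: appears 1 time(s)
  44: appears 1 time(s)
Step 2: The value 8 appears most frequently (3 times).
Step 3: Mode = 8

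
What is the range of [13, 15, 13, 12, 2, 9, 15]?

13

Step 1: Identify the maximum value: max = 15
Step 2: Identify the minimum value: min = 2
Step 3: Range = max - min = 15 - 2 = 13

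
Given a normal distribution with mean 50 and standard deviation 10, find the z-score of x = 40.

-1

Step 1: Recall the z-score formula: z = (x - mu) / sigma
Step 2: Substitute values: z = (40 - 50) / 10
Step 3: z = -10 / 10 = -1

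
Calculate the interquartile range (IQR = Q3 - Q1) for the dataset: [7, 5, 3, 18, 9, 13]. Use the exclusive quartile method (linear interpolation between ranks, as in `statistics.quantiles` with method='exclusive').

9.75

Step 1: Sort the data: [3, 5, 7, 9, 13, 18]
Step 2: n = 6
Step 3: Using the exclusive quartile method:
  Q1 = 4.5
  Q2 (median) = 8
  Q3 = 14.25
  IQR = Q3 - Q1 = 14.25 - 4.5 = 9.75
Step 4: IQR = 9.75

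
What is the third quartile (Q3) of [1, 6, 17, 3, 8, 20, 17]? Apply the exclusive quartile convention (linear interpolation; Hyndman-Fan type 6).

17

Step 1: Sort the data: [1, 3, 6, 8, 17, 17, 20]
Step 2: n = 7
Step 3: Using the exclusive quartile method:
  Q1 = 3
  Q2 (median) = 8
  Q3 = 17
  IQR = Q3 - Q1 = 17 - 3 = 14
Step 4: Q3 = 17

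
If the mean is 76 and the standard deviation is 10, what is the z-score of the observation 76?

0

Step 1: Recall the z-score formula: z = (x - mu) / sigma
Step 2: Substitute values: z = (76 - 76) / 10
Step 3: z = 0 / 10 = 0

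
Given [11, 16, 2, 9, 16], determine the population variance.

26.96

Step 1: Compute the mean: (11 + 16 + 2 + 9 + 16) / 5 = 10.8
Step 2: Compute squared deviations from the mean:
  (11 - 10.8)^2 = 0.04
  (16 - 10.8)^2 = 27.04
  (2 - 10.8)^2 = 77.44
  (9 - 10.8)^2 = 3.24
  (16 - 10.8)^2 = 27.04
Step 3: Sum of squared deviations = 134.8
Step 4: Population variance = 134.8 / 5 = 26.96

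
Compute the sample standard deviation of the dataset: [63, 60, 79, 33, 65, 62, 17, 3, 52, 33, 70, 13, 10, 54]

25.1392

Step 1: Compute the mean: 43.8571
Step 2: Sum of squared deviations from the mean: 8215.7143
Step 3: Sample variance = 8215.7143 / 13 = 631.978
Step 4: Standard deviation = sqrt(631.978) = 25.1392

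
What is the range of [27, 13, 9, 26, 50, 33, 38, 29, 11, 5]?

45

Step 1: Identify the maximum value: max = 50
Step 2: Identify the minimum value: min = 5
Step 3: Range = max - min = 50 - 5 = 45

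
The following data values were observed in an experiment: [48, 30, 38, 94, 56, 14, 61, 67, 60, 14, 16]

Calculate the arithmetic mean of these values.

45.2727

Step 1: Sum all values: 48 + 30 + 38 + 94 + 56 + 14 + 61 + 67 + 60 + 14 + 16 = 498
Step 2: Count the number of values: n = 11
Step 3: Mean = sum / n = 498 / 11 = 45.2727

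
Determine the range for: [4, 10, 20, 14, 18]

16

Step 1: Identify the maximum value: max = 20
Step 2: Identify the minimum value: min = 4
Step 3: Range = max - min = 20 - 4 = 16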